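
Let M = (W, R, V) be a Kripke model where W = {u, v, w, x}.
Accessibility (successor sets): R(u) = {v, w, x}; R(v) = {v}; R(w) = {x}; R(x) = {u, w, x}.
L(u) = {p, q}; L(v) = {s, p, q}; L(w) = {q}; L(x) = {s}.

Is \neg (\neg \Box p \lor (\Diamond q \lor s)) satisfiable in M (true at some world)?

Let φ = \neg (\neg \Box p \lor (\Diamond q \lor s)). Evaluate φ at each world:
  u (successors {v, w, x}): φ is false.
  v (successors {v}): φ is false.
  w (successors {x}): φ is false.
  x (successors {u, w, x}): φ is false.
For instance, at u:
  At u: \neg \Box p \lor (\Diamond q \lor s) is true, so \neg (\neg \Box p \lor (\Diamond q \lor s)) is false.
    At u: \neg \Box p is true, \Diamond q \lor s is true, so \neg \Box p \lor (\Diamond q \lor s) is true.
      At u: \Box p is false, so \neg \Box p is true.
      At u: \Diamond q is true, s is false, so \Diamond q \lor s is true.

No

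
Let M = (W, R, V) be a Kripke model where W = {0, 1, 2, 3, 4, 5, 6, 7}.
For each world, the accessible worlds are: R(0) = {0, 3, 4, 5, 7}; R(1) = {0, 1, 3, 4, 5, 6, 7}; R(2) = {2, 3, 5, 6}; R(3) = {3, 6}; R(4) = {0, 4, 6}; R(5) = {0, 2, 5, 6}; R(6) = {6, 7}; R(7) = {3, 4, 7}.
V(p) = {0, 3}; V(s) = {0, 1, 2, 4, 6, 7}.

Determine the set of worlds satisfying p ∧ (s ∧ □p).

Recall that □ψ holds at a world iff ψ holds at every accessible world, and ◇ψ holds iff ψ holds at some accessible world.
Let φ = p ∧ (s ∧ □p). Evaluate φ at each world:
  0 (successors {0, 3, 4, 5, 7}): φ is false.
  1 (successors {0, 1, 3, 4, 5, 6, 7}): φ is false.
  2 (successors {2, 3, 5, 6}): φ is false.
  3 (successors {3, 6}): φ is false.
  4 (successors {0, 4, 6}): φ is false.
  5 (successors {0, 2, 5, 6}): φ is false.
  6 (successors {6, 7}): φ is false.
  7 (successors {3, 4, 7}): φ is false.
For instance, at 6:
  At 6: p is false, s ∧ □p is false, so p ∧ (s ∧ □p) is false.
    At 6: s is true, □p is false, so s ∧ □p is false.
      At 6: □p requires p at every successor {6, 7}.
        p fails at 6, so □p is false at 6.
Satisfying worlds: none.

none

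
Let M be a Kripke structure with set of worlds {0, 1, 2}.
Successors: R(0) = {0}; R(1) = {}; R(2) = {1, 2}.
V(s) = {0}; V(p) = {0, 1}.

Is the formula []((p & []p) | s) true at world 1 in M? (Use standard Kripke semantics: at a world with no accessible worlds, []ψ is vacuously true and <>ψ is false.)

At 1: no accessible worlds, so []((p & []p) | s) holds vacuously.

Yes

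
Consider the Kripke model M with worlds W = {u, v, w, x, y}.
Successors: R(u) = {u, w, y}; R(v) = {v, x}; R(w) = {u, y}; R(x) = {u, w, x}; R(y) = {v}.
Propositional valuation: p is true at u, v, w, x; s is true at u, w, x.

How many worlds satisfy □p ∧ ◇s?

Let φ = □p ∧ ◇s. Evaluate φ at each world:
  u (successors {u, w, y}): φ is false.
  v (successors {v, x}): φ is true.
  w (successors {u, y}): φ is false.
  x (successors {u, w, x}): φ is true.
  y (successors {v}): φ is false.
For instance, at x:
  At x: □p is true, ◇s is true, so □p ∧ ◇s is true.
    At x: □p requires p at every successor {u, w, x}.
      At u: p is true.
      At w: p is true.
      At x: p is true.
    So □p is true at x.
    At x: ◇s requires s at some successor in {u, w, x}.
      s holds at u, so ◇s is true at x.
Satisfying worlds: {v, x}

2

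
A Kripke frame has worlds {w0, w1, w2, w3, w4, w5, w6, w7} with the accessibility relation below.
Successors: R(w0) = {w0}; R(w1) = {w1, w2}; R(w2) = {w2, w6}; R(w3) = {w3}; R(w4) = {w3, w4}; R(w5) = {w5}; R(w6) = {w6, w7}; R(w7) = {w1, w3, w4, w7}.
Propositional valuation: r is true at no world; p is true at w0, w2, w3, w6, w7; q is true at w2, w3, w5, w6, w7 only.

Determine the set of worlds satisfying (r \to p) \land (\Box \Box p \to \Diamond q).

w1, w2, w3, w4, w5, w6, w7

Recall that \Box ψ holds at a world iff ψ holds at every accessible world, and \Diamond ψ holds iff ψ holds at some accessible world.
Let φ = (r \to p) \land (\Box \Box p \to \Diamond q). Evaluate φ at each world:
  w0 (successors {w0}): φ is false.
  w1 (successors {w1, w2}): φ is true.
  w2 (successors {w2, w6}): φ is true.
  w3 (successors {w3}): φ is true.
  w4 (successors {w3, w4}): φ is true.
  w5 (successors {w5}): φ is true.
  w6 (successors {w6, w7}): φ is true.
  w7 (successors {w1, w3, w4, w7}): φ is true.
For instance, at w1:
  At w1: r \to p is true, \Box \Box p \to \Diamond q is true, so (r \to p) \land (\Box \Box p \to \Diamond q) is true.
    At w1: \Box \Box p is false, \Diamond q is true, so \Box \Box p \to \Diamond q is true.
      At w1: \Box \Box p requires \Box p at every successor {w1, w2}.
        \Box p fails at w1, so \Box \Box p is false at w1.
      At w1: \Diamond q requires q at some successor in {w1, w2}.
        q holds at w2, so \Diamond q is true at w1.
Satisfying worlds: {w1, w2, w3, w4, w5, w6, w7}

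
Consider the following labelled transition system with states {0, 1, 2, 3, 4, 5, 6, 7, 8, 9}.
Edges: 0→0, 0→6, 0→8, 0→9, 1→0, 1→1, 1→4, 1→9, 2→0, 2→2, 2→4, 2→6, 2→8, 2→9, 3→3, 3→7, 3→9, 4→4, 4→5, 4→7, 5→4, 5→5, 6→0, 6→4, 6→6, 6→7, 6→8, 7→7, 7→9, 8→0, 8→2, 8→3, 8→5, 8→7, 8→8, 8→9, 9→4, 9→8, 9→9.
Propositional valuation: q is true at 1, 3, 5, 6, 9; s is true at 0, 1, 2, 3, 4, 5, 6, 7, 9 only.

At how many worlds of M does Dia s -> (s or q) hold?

9

Let φ = Dia s -> (s or q). Evaluate φ at each world:
  0 (successors {0, 6, 8, 9}): φ is true.
  1 (successors {0, 1, 4, 9}): φ is true.
  2 (successors {0, 2, 4, 6, 8, 9}): φ is true.
  3 (successors {3, 7, 9}): φ is true.
  4 (successors {4, 5, 7}): φ is true.
  5 (successors {4, 5}): φ is true.
  6 (successors {0, 4, 6, 7, 8}): φ is true.
  7 (successors {7, 9}): φ is true.
  8 (successors {0, 2, 3, 5, 7, 8, 9}): φ is false.
  9 (successors {4, 8, 9}): φ is true.
For instance, at 3:
  At 3: Dia s is true, s or q is true, so Dia s -> (s or q) is true.
    At 3: Dia s requires s at some successor in {3, 7, 9}.
      s holds at 3, so Dia s is true at 3.
Satisfying worlds: {0, 1, 2, 3, 4, 5, 6, 7, 9}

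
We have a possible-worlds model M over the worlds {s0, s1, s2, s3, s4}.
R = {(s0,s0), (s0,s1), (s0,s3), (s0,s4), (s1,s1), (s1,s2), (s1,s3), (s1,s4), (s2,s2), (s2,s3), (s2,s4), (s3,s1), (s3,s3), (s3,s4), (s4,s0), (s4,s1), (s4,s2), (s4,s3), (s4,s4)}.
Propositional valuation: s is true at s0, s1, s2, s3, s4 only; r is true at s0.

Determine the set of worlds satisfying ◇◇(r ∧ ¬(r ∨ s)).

Let φ = ◇◇(r ∧ ¬(r ∨ s)). Evaluate φ at each world:
  s0 (successors {s0, s1, s3, s4}): φ is false.
  s1 (successors {s1, s2, s3, s4}): φ is false.
  s2 (successors {s2, s3, s4}): φ is false.
  s3 (successors {s1, s3, s4}): φ is false.
  s4 (successors {s0, s1, s2, s3, s4}): φ is false.
For instance, at s3:
  At s3: ◇◇(r ∧ ¬(r ∨ s)) requires ◇(r ∧ ¬(r ∨ s)) at some successor in {s1, s3, s4}.
    At s1: ◇(r ∧ ¬(r ∨ s)) is false.
    At s3: ◇(r ∧ ¬(r ∨ s)) is false.
    At s4: ◇(r ∧ ¬(r ∨ s)) is false.
  So ◇◇(r ∧ ¬(r ∨ s)) is false at s3.
Satisfying worlds: none.

none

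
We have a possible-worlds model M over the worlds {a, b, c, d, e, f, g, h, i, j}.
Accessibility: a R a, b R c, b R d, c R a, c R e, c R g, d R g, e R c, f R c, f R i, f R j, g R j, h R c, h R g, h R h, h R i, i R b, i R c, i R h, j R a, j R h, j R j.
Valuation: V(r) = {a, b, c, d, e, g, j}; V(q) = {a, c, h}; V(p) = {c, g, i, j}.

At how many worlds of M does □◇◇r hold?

Let φ = □◇◇r. Evaluate φ at each world:
  a (successors {a}): φ is true.
  b (successors {c, d}): φ is true.
  c (successors {a, e, g}): φ is true.
  d (successors {g}): φ is true.
  e (successors {c}): φ is true.
  f (successors {c, i, j}): φ is true.
  g (successors {j}): φ is true.
  h (successors {c, g, h, i}): φ is true.
  i (successors {b, c, h}): φ is true.
  j (successors {a, h, j}): φ is true.
For instance, at j:
  At j: □◇◇r requires ◇◇r at every successor {a, h, j}.
      At a: ◇◇r requires ◇r at some successor in {a}.
        ◇r holds at a, so ◇◇r is true at a.
      At h: ◇◇r requires ◇r at some successor in {c, g, h, i}.
        ◇r holds at c, so ◇◇r is true at h.
      At j: ◇◇r requires ◇r at some successor in {a, h, j}.
        ◇r holds at a, so ◇◇r is true at j.
  So □◇◇r is true at j.
Satisfying worlds: {a, b, c, d, e, f, g, h, i, j}

10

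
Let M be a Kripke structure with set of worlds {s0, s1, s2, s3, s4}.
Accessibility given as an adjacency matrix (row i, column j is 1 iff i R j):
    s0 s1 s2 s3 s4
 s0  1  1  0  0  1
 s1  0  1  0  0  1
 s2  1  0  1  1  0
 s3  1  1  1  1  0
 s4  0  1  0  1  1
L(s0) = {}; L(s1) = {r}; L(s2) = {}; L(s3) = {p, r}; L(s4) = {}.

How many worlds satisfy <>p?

3

Let φ = <>p. Evaluate φ at each world:
  s0 (successors {s0, s1, s4}): φ is false.
  s1 (successors {s1, s4}): φ is false.
  s2 (successors {s0, s2, s3}): φ is true.
  s3 (successors {s0, s1, s2, s3}): φ is true.
  s4 (successors {s1, s3, s4}): φ is true.
For instance, at s4:
  At s4: <>p requires p at some successor in {s1, s3, s4}.
    p holds at s3, so <>p is true at s4.
Satisfying worlds: {s2, s3, s4}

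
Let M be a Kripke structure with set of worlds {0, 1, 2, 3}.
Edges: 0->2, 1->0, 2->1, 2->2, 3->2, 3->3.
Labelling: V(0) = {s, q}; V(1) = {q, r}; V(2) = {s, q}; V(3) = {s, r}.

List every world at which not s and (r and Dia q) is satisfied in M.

Let φ = not s and (r and Dia q). Evaluate φ at each world:
  0 (successors {2}): φ is false.
  1 (successors {0}): φ is true.
  2 (successors {1, 2}): φ is false.
  3 (successors {2, 3}): φ is false.
For instance, at 2:
  At 2: not s is false, r and Dia q is false, so not s and (r and Dia q) is false.
    At 2: r is false, Dia q is true, so r and Dia q is false.
      At 2: Dia q requires q at some successor in {1, 2}.
        q holds at 1, so Dia q is true at 2.
Satisfying worlds: {1}

1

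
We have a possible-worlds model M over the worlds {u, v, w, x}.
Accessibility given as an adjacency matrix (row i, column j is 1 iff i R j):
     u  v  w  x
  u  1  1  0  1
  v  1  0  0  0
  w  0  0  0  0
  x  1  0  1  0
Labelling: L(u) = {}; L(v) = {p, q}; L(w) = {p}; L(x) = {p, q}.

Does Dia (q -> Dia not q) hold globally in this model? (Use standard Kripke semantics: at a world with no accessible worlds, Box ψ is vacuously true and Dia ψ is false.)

No

Let φ = Dia (q -> Dia not q). Evaluate φ at each world:
  u (successors {u, v, x}): φ is true.
  v (successors {u}): φ is true.
  w (successors ∅): φ is false.
  x (successors {u, w}): φ is true.
Detail at w (counterexample):
  At w: no accessible worlds, so Dia (q -> Dia not q) is false.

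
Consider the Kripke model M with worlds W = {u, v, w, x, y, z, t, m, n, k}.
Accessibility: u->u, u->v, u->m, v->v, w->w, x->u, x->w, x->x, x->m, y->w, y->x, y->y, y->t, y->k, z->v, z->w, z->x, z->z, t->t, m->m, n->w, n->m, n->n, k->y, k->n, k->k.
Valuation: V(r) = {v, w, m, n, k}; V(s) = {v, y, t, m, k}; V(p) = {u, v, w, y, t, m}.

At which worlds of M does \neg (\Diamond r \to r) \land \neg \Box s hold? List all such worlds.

Let φ = \neg (\Diamond r \to r) \land \neg \Box s. Evaluate φ at each world:
  u (successors {u, v, m}): φ is true.
  v (successors {v}): φ is false.
  w (successors {w}): φ is false.
  x (successors {u, w, x, m}): φ is true.
  y (successors {w, x, y, t, k}): φ is true.
  z (successors {v, w, x, z}): φ is true.
  t (successors {t}): φ is false.
  m (successors {m}): φ is false.
  n (successors {w, m, n}): φ is false.
  k (successors {y, n, k}): φ is false.
For instance, at v:
  At v: \neg (\Diamond r \to r) is false, \neg \Box s is false, so \neg (\Diamond r \to r) \land \neg \Box s is false.
    At v: \Diamond r \to r is true, so \neg (\Diamond r \to r) is false.
      At v: \Diamond r is true, r is true, so \Diamond r \to r is true.
    At v: \Box s is true, so \neg \Box s is false.
      At v: \Box s requires s at every successor {v}.
        At v: s is true.
      So \Box s is true at v.
Satisfying worlds: {u, x, y, z}

u, x, y, z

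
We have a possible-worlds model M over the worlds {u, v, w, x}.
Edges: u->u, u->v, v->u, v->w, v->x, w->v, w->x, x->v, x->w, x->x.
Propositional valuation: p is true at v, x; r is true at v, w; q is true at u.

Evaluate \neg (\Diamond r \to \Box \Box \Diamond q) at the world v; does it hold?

At v: \Diamond r \to \Box \Box \Diamond q is false, so \neg (\Diamond r \to \Box \Box \Diamond q) is true.
  At v: \Diamond r is true, \Box \Box \Diamond q is false, so \Diamond r \to \Box \Box \Diamond q is false.
    At v: \Diamond r requires r at some successor in {u, w, x}.
      r holds at w, so \Diamond r is true at v.
    At v: \Box \Box \Diamond q requires \Box \Diamond q at every successor {u, w, x}.
      \Box \Diamond q fails at w, so \Box \Box \Diamond q is false at v.

Yes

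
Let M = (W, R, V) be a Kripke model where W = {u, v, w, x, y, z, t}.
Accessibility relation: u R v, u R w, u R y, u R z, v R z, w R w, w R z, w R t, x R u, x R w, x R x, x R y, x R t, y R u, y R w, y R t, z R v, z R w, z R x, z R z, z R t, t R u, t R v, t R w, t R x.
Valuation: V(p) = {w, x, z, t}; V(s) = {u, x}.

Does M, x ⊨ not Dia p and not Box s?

No

At x: not Dia p is false, not Box s is true, so not Dia p and not Box s is false.
  At x: Dia p is true, so not Dia p is false.
    At x: Dia p requires p at some successor in {u, w, x, y, t}.
      p holds at w, so Dia p is true at x.
  At x: Box s is false, so not Box s is true.
    At x: Box s requires s at every successor {u, w, x, y, t}.
      s fails at w, so Box s is false at x.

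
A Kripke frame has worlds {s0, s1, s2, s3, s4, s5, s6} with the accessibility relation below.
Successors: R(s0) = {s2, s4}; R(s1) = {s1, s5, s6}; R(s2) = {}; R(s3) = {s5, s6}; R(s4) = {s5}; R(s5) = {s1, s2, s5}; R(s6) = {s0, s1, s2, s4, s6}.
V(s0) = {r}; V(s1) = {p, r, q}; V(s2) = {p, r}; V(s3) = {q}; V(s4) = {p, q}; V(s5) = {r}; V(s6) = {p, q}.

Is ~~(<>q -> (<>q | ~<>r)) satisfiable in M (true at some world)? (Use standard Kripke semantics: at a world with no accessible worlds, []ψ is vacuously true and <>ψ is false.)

Yes

Let φ = ~~(<>q -> (<>q | ~<>r)). Evaluate φ at each world:
  s0 (successors {s2, s4}): φ is true.
  s1 (successors {s1, s5, s6}): φ is true.
  s2 (successors ∅): φ is true.
  s3 (successors {s5, s6}): φ is true.
  s4 (successors {s5}): φ is true.
  s5 (successors {s1, s2, s5}): φ is true.
  s6 (successors {s0, s1, s2, s4, s6}): φ is true.
Detail at s0 (witness):
  At s0: ~(<>q -> (<>q | ~<>r)) is false, so ~~(<>q -> (<>q | ~<>r)) is true.
    At s0: <>q -> (<>q | ~<>r) is true, so ~(<>q -> (<>q | ~<>r)) is false.
      At s0: <>q is true, <>q | ~<>r is true, so <>q -> (<>q | ~<>r) is true.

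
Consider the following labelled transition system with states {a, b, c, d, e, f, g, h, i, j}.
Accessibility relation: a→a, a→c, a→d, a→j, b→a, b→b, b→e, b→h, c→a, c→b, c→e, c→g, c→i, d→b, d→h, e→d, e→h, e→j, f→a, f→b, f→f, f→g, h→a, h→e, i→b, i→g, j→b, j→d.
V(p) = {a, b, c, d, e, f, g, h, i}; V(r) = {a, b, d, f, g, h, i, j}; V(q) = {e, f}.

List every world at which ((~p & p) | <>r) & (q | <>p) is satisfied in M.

a, b, c, d, e, f, h, i, j

Recall that <>ψ holds at a world iff ψ holds at some accessible world.
Let φ = ((~p & p) | <>r) & (q | <>p). Evaluate φ at each world:
  a (successors {a, c, d, j}): φ is true.
  b (successors {a, b, e, h}): φ is true.
  c (successors {a, b, e, g, i}): φ is true.
  d (successors {b, h}): φ is true.
  e (successors {d, h, j}): φ is true.
  f (successors {a, b, f, g}): φ is true.
  g (successors ∅): φ is false.
  h (successors {a, e}): φ is true.
  i (successors {b, g}): φ is true.
  j (successors {b, d}): φ is true.
For instance, at a:
  At a: (~p & p) | <>r is true, q | <>p is true, so ((~p & p) | <>r) & (q | <>p) is true.
    At a: ~p & p is false, <>r is true, so (~p & p) | <>r is true.
      At a: <>r requires r at some successor in {a, c, d, j}.
        r holds at a, so <>r is true at a.
    At a: q is false, <>p is true, so q | <>p is true.
      At a: <>p requires p at some successor in {a, c, d, j}.
        p holds at a, so <>p is true at a.
Satisfying worlds: {a, b, c, d, e, f, h, i, j}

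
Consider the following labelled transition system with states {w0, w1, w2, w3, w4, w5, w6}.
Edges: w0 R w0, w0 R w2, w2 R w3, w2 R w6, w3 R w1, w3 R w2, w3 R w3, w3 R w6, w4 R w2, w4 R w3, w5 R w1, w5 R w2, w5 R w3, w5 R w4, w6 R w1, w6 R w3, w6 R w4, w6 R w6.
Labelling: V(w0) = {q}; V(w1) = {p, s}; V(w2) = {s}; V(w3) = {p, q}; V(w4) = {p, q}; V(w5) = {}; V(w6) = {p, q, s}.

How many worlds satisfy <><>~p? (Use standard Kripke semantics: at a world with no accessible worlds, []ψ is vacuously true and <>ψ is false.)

Recall that <>ψ holds at a world iff ψ holds at some accessible world.
Let φ = <><>~p. Evaluate φ at each world:
  w0 (successors {w0, w2}): φ is true.
  w1 (successors ∅): φ is false.
  w2 (successors {w3, w6}): φ is true.
  w3 (successors {w1, w2, w3, w6}): φ is true.
  w4 (successors {w2, w3}): φ is true.
  w5 (successors {w1, w2, w3, w4}): φ is true.
  w6 (successors {w1, w3, w4, w6}): φ is true.
For instance, at w4:
  At w4: <><>~p requires <>~p at some successor in {w2, w3}.
    <>~p holds at w3, so <><>~p is true at w4.
      At w3: <>~p requires ~p at some successor in {w1, w2, w3, w6}.
        ~p holds at w2, so <>~p is true at w3.
Satisfying worlds: {w0, w2, w3, w4, w5, w6}

6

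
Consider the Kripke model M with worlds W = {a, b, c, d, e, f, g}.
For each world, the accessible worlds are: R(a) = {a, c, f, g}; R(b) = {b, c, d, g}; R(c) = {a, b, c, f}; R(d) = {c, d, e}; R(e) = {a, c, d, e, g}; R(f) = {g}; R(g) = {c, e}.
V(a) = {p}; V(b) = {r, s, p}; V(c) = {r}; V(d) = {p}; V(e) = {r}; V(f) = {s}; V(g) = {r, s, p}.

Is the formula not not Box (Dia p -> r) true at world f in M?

Recall that Box ψ holds at a world iff ψ holds at every accessible world, and Dia ψ holds iff ψ holds at some accessible world.
At f: not Box (Dia p -> r) is false, so not not Box (Dia p -> r) is true.
  At f: Box (Dia p -> r) is true, so not Box (Dia p -> r) is false.
    At f: Box (Dia p -> r) requires Dia p -> r at every successor {g}.
      At g: Dia p -> r is true.
    So Box (Dia p -> r) is true at f.

Yes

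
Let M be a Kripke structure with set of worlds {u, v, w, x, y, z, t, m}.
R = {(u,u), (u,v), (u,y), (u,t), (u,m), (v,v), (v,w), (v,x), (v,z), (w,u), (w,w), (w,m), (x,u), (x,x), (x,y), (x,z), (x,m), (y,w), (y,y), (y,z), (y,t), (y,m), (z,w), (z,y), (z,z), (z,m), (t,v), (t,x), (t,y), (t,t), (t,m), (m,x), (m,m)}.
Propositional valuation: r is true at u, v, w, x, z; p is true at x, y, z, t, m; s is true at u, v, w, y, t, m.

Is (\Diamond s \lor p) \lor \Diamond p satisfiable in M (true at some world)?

Let φ = (\Diamond s \lor p) \lor \Diamond p. Evaluate φ at each world:
  u (successors {u, v, y, t, m}): φ is true.
  v (successors {v, w, x, z}): φ is true.
  w (successors {u, w, m}): φ is true.
  x (successors {u, x, y, z, m}): φ is true.
  y (successors {w, y, z, t, m}): φ is true.
  z (successors {w, y, z, m}): φ is true.
  t (successors {v, x, y, t, m}): φ is true.
  m (successors {x, m}): φ is true.
Detail at u (witness):
  At u: \Diamond s \lor p is true, \Diamond p is true, so (\Diamond s \lor p) \lor \Diamond p is true.
    At u: \Diamond s is true, p is false, so \Diamond s \lor p is true.
      At u: \Diamond s requires s at some successor in {u, v, y, t, m}.
        s holds at u, so \Diamond s is true at u.
    At u: \Diamond p requires p at some successor in {u, v, y, t, m}.
      p holds at y, so \Diamond p is true at u.

Yes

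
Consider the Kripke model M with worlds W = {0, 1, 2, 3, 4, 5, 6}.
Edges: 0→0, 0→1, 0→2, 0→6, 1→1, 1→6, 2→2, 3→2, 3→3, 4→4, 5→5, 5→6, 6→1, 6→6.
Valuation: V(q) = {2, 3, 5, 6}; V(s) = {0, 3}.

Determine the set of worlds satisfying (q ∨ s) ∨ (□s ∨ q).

0, 2, 3, 5, 6

Let φ = (q ∨ s) ∨ (□s ∨ q). Evaluate φ at each world:
  0 (successors {0, 1, 2, 6}): φ is true.
  1 (successors {1, 6}): φ is false.
  2 (successors {2}): φ is true.
  3 (successors {2, 3}): φ is true.
  4 (successors {4}): φ is false.
  5 (successors {5, 6}): φ is true.
  6 (successors {1, 6}): φ is true.
For instance, at 1:
  At 1: q ∨ s is false, □s ∨ q is false, so (q ∨ s) ∨ (□s ∨ q) is false.
    At 1: □s is false, q is false, so □s ∨ q is false.
      At 1: □s requires s at every successor {1, 6}.
        s fails at 1, so □s is false at 1.
Satisfying worlds: {0, 2, 3, 5, 6}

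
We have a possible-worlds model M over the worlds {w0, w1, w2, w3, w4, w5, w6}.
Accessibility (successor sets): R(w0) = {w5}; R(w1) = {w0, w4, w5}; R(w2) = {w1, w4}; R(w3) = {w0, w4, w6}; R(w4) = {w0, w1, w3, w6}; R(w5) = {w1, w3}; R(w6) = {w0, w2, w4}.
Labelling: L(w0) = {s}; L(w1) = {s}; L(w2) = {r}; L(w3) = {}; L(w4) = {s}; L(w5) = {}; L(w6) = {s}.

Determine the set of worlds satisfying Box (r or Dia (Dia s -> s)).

Let φ = Box (r or Dia (Dia s -> s)). Evaluate φ at each world:
  w0 (successors {w5}): φ is true.
  w1 (successors {w0, w4, w5}): φ is false.
  w2 (successors {w1, w4}): φ is true.
  w3 (successors {w0, w4, w6}): φ is false.
  w4 (successors {w0, w1, w3, w6}): φ is false.
  w5 (successors {w1, w3}): φ is true.
  w6 (successors {w0, w2, w4}): φ is false.
For instance, at w6:
  At w6: Box (r or Dia (Dia s -> s)) requires r or Dia (Dia s -> s) at every successor {w0, w2, w4}.
    r or Dia (Dia s -> s) fails at w0, so Box (r or Dia (Dia s -> s)) is false at w6.
      At w0: r is false, Dia (Dia s -> s) is false, so r or Dia (Dia s -> s) is false.
Satisfying worlds: {w0, w2, w5}

w0, w2, w5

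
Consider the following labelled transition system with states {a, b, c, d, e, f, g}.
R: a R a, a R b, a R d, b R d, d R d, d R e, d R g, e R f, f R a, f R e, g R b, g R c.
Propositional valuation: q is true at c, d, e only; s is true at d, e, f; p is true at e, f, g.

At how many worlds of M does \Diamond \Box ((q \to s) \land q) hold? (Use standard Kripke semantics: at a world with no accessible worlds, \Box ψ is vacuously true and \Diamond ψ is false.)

2

Recall that \Box ψ holds at a world iff ψ holds at every accessible world, and \Diamond ψ holds iff ψ holds at some accessible world.
Let φ = \Diamond \Box ((q \to s) \land q). Evaluate φ at each world:
  a (successors {a, b, d}): φ is true.
  b (successors {d}): φ is false.
  c (successors ∅): φ is false.
  d (successors {d, e, g}): φ is false.
  e (successors {f}): φ is false.
  f (successors {a, e}): φ is false.
  g (successors {b, c}): φ is true.
For instance, at a:
  At a: \Diamond \Box ((q \to s) \land q) requires \Box ((q \to s) \land q) at some successor in {a, b, d}.
    \Box ((q \to s) \land q) holds at b, so \Diamond \Box ((q \to s) \land q) is true at a.
      At b: \Box ((q \to s) \land q) requires (q \to s) \land q at every successor {d}.
        At d: (q \to s) \land q is true.
      So \Box ((q \to s) \land q) is true at b.
Satisfying worlds: {a, g}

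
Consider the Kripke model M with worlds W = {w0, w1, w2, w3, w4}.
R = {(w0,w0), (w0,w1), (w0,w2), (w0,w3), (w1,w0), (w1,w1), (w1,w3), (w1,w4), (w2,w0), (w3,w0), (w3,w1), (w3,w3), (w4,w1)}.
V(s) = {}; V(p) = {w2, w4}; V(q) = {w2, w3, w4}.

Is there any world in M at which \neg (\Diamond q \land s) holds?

Recall that \Diamond ψ holds at a world iff ψ holds at some accessible world.
Let φ = \neg (\Diamond q \land s). Evaluate φ at each world:
  w0 (successors {w0, w1, w2, w3}): φ is true.
  w1 (successors {w0, w1, w3, w4}): φ is true.
  w2 (successors {w0}): φ is true.
  w3 (successors {w0, w1, w3}): φ is true.
  w4 (successors {w1}): φ is true.
Detail at w0 (witness):
  At w0: \Diamond q \land s is false, so \neg (\Diamond q \land s) is true.
    At w0: \Diamond q is true, s is false, so \Diamond q \land s is false.
      At w0: \Diamond q requires q at some successor in {w0, w1, w2, w3}.
        q holds at w2, so \Diamond q is true at w0.

Yes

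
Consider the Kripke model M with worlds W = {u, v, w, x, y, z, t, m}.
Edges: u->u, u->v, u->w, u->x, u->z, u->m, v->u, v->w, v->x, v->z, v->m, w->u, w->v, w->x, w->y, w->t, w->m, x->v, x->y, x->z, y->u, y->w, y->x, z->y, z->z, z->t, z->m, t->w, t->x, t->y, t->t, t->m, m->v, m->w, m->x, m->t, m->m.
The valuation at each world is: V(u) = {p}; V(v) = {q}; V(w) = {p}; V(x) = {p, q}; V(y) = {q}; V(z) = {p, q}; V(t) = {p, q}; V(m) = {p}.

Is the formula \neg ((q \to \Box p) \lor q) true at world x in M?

At x: (q \to \Box p) \lor q is true, so \neg ((q \to \Box p) \lor q) is false.
  At x: q \to \Box p is false, q is true, so (q \to \Box p) \lor q is true.
    At x: q is true, \Box p is false, so q \to \Box p is false.
      At x: \Box p requires p at every successor {v, y, z}.
        p fails at v, so \Box p is false at x.

No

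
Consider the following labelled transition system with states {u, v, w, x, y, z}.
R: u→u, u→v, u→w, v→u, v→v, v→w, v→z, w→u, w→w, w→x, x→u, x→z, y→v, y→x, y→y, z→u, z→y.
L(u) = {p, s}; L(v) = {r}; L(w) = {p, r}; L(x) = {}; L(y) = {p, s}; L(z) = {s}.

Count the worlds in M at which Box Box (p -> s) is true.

0

Let φ = Box Box (p -> s). Evaluate φ at each world:
  u (successors {u, v, w}): φ is false.
  v (successors {u, v, w, z}): φ is false.
  w (successors {u, w, x}): φ is false.
  x (successors {u, z}): φ is false.
  y (successors {v, x, y}): φ is false.
  z (successors {u, y}): φ is false.
For instance, at z:
  At z: Box Box (p -> s) requires Box (p -> s) at every successor {u, y}.
    Box (p -> s) fails at u, so Box Box (p -> s) is false at z.
      At u: Box (p -> s) requires p -> s at every successor {u, v, w}.
        p -> s fails at w, so Box (p -> s) is false at u.
Satisfying worlds: none.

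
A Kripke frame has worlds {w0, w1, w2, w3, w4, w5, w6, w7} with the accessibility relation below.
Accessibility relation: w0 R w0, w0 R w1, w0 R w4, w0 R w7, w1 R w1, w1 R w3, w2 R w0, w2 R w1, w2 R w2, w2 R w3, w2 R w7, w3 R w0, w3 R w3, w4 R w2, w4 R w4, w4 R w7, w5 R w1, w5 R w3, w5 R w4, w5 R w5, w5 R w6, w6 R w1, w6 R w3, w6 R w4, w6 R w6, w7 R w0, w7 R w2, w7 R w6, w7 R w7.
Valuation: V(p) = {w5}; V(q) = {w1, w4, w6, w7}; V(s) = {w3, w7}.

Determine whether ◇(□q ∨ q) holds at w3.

At w3: ◇(□q ∨ q) requires □q ∨ q at some successor in {w0, w3}.
  At w0: □q ∨ q is false.
  At w3: □q ∨ q is false.
So ◇(□q ∨ q) is false at w3.

No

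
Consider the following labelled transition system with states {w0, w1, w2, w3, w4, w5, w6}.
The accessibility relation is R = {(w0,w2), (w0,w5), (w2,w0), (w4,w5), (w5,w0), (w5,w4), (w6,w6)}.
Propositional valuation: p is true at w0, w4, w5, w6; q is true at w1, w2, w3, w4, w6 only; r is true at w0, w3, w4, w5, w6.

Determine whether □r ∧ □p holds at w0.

No

At w0: □r is false, □p is false, so □r ∧ □p is false.
  At w0: □r requires r at every successor {w2, w5}.
    r fails at w2, so □r is false at w0.
  At w0: □p requires p at every successor {w2, w5}.
    p fails at w2, so □p is false at w0.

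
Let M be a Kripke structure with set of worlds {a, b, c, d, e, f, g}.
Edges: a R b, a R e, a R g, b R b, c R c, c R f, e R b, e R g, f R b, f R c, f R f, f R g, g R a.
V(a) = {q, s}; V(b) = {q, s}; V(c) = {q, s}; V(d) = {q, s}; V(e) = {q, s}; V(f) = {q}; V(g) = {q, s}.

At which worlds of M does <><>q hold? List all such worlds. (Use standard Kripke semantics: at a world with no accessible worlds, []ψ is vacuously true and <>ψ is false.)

a, b, c, e, f, g

Let φ = <><>q. Evaluate φ at each world:
  a (successors {b, e, g}): φ is true.
  b (successors {b}): φ is true.
  c (successors {c, f}): φ is true.
  d (successors ∅): φ is false.
  e (successors {b, g}): φ is true.
  f (successors {b, c, f, g}): φ is true.
  g (successors {a}): φ is true.
For instance, at a:
  At a: <><>q requires <>q at some successor in {b, e, g}.
    <>q holds at b, so <><>q is true at a.
      At b: <>q requires q at some successor in {b}.
        q holds at b, so <>q is true at b.
Satisfying worlds: {a, b, c, e, f, g}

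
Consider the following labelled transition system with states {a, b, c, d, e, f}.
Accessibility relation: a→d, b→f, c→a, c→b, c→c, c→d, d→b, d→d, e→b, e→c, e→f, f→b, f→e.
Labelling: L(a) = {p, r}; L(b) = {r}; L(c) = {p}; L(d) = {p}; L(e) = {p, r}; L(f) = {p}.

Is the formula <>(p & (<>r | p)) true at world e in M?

Yes

At e: <>(p & (<>r | p)) requires p & (<>r | p) at some successor in {b, c, f}.
  p & (<>r | p) holds at c, so <>(p & (<>r | p)) is true at e.
    At c: p is true, <>r | p is true, so p & (<>r | p) is true.
      At c: <>r is true, p is true, so <>r | p is true.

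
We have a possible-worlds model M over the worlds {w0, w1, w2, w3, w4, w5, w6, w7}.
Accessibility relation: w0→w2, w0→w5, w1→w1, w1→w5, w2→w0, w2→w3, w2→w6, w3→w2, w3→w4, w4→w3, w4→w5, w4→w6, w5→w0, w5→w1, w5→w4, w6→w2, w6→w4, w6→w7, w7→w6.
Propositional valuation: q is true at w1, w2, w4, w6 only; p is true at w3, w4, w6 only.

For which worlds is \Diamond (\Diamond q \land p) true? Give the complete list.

w2, w3, w4, w5, w6, w7

Let φ = \Diamond (\Diamond q \land p). Evaluate φ at each world:
  w0 (successors {w2, w5}): φ is false.
  w1 (successors {w1, w5}): φ is false.
  w2 (successors {w0, w3, w6}): φ is true.
  w3 (successors {w2, w4}): φ is true.
  w4 (successors {w3, w5, w6}): φ is true.
  w5 (successors {w0, w1, w4}): φ is true.
  w6 (successors {w2, w4, w7}): φ is true.
  w7 (successors {w6}): φ is true.
For instance, at w7:
  At w7: \Diamond (\Diamond q \land p) requires \Diamond q \land p at some successor in {w6}.
    \Diamond q \land p holds at w6, so \Diamond (\Diamond q \land p) is true at w7.
      At w6: \Diamond q is true, p is true, so \Diamond q \land p is true.
Satisfying worlds: {w2, w3, w4, w5, w6, w7}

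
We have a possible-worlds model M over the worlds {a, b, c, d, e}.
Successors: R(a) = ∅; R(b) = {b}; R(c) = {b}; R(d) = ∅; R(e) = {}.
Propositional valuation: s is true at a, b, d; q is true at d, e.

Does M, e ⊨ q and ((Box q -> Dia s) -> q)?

Recall that Box ψ holds at a world iff ψ holds at every accessible world, and Dia ψ holds iff ψ holds at some accessible world.
At e: q is true, (Box q -> Dia s) -> q is true, so q and ((Box q -> Dia s) -> q) is true.
  At e: Box q -> Dia s is false, q is true, so (Box q -> Dia s) -> q is true.
    At e: Box q is true, Dia s is false, so Box q -> Dia s is false.
      At e: no accessible worlds, so Box q holds vacuously.
      At e: no accessible worlds, so Dia s is false.

Yes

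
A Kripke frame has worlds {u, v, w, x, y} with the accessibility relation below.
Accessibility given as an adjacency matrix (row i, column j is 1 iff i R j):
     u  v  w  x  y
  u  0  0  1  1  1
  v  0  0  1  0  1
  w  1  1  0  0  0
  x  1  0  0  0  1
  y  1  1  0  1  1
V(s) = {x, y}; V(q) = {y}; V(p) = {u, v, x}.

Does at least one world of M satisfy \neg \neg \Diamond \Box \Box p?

Recall that \Box ψ holds at a world iff ψ holds at every accessible world, and \Diamond ψ holds iff ψ holds at some accessible world.
Let φ = \neg \neg \Diamond \Box \Box p. Evaluate φ at each world:
  u (successors {w, x, y}): φ is false.
  v (successors {w, y}): φ is false.
  w (successors {u, v}): φ is false.
  x (successors {u, y}): φ is false.
  y (successors {u, v, x, y}): φ is false.
For instance, at u:
  At u: \neg \Diamond \Box \Box p is true, so \neg \neg \Diamond \Box \Box p is false.
    At u: \Diamond \Box \Box p is false, so \neg \Diamond \Box \Box p is true.
      At u: \Diamond \Box \Box p requires \Box \Box p at some successor in {w, x, y}.
        At w: \Box \Box p is false.
        At x: \Box \Box p is false.
        At y: \Box \Box p is false.
      So \Diamond \Box \Box p is false at u.

No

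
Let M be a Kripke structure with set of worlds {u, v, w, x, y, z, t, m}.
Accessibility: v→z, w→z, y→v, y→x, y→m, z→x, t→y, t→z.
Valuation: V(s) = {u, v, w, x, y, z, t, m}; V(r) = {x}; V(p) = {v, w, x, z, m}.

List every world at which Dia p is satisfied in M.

v, w, y, z, t

Let φ = Dia p. Evaluate φ at each world:
  u (successors ∅): φ is false.
  v (successors {z}): φ is true.
  w (successors {z}): φ is true.
  x (successors ∅): φ is false.
  y (successors {v, x, m}): φ is true.
  z (successors {x}): φ is true.
  t (successors {y, z}): φ is true.
  m (successors ∅): φ is false.
For instance, at t:
  At t: Dia p requires p at some successor in {y, z}.
    p holds at z, so Dia p is true at t.
Satisfying worlds: {v, w, y, z, t}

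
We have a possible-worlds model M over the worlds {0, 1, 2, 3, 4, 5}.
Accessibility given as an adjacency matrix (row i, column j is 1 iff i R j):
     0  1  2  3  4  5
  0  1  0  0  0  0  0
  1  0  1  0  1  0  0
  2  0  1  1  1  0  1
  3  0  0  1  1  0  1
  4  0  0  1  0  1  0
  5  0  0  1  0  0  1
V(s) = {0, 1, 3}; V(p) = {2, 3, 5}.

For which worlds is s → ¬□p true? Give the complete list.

0, 1, 2, 4, 5

Let φ = s → ¬□p. Evaluate φ at each world:
  0 (successors {0}): φ is true.
  1 (successors {1, 3}): φ is true.
  2 (successors {1, 2, 3, 5}): φ is true.
  3 (successors {2, 3, 5}): φ is false.
  4 (successors {2, 4}): φ is true.
  5 (successors {2, 5}): φ is true.
For instance, at 1:
  At 1: s is true, ¬□p is true, so s → ¬□p is true.
    At 1: □p is false, so ¬□p is true.
      At 1: □p requires p at every successor {1, 3}.
        p fails at 1, so □p is false at 1.
Satisfying worlds: {0, 1, 2, 4, 5}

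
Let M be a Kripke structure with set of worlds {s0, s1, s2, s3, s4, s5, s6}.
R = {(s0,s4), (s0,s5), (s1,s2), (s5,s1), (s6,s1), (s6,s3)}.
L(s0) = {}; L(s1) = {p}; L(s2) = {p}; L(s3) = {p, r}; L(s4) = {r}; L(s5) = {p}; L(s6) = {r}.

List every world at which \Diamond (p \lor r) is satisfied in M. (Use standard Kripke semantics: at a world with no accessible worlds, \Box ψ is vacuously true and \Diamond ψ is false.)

Let φ = \Diamond (p \lor r). Evaluate φ at each world:
  s0 (successors {s4, s5}): φ is true.
  s1 (successors {s2}): φ is true.
  s2 (successors ∅): φ is false.
  s3 (successors ∅): φ is false.
  s4 (successors ∅): φ is false.
  s5 (successors {s1}): φ is true.
  s6 (successors {s1, s3}): φ is true.
For instance, at s6:
  At s6: \Diamond (p \lor r) requires p \lor r at some successor in {s1, s3}.
    p \lor r holds at s1, so \Diamond (p \lor r) is true at s6.
Satisfying worlds: {s0, s1, s5, s6}

s0, s1, s5, s6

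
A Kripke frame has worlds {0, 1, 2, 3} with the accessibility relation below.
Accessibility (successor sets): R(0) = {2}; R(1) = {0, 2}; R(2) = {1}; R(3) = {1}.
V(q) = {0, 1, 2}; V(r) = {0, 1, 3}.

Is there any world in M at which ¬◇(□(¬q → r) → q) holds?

No

Recall that □ψ holds at a world iff ψ holds at every accessible world, and ◇ψ holds iff ψ holds at some accessible world.
Let φ = ¬◇(□(¬q → r) → q). Evaluate φ at each world:
  0 (successors {2}): φ is false.
  1 (successors {0, 2}): φ is false.
  2 (successors {1}): φ is false.
  3 (successors {1}): φ is false.
For instance, at 0:
  At 0: ◇(□(¬q → r) → q) is true, so ¬◇(□(¬q → r) → q) is false.
    At 0: ◇(□(¬q → r) → q) requires □(¬q → r) → q at some successor in {2}.
      □(¬q → r) → q holds at 2, so ◇(□(¬q → r) → q) is true at 0.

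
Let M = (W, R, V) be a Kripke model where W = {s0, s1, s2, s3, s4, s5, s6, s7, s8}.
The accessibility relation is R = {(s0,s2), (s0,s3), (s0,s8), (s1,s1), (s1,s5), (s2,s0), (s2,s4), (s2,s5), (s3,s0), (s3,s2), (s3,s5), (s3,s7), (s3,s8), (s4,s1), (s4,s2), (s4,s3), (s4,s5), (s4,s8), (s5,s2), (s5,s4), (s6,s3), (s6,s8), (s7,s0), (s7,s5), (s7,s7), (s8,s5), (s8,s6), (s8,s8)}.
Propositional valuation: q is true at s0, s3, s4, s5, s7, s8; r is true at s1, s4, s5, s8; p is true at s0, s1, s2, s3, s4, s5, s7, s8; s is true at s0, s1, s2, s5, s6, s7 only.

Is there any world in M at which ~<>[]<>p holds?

No

Let φ = ~<>[]<>p. Evaluate φ at each world:
  s0 (successors {s2, s3, s8}): φ is false.
  s1 (successors {s1, s5}): φ is false.
  s2 (successors {s0, s4, s5}): φ is false.
  s3 (successors {s0, s2, s5, s7, s8}): φ is false.
  s4 (successors {s1, s2, s3, s5, s8}): φ is false.
  s5 (successors {s2, s4}): φ is false.
  s6 (successors {s3, s8}): φ is false.
  s7 (successors {s0, s5, s7}): φ is false.
  s8 (successors {s5, s6, s8}): φ is false.
For instance, at s6:
  At s6: <>[]<>p is true, so ~<>[]<>p is false.
    At s6: <>[]<>p requires []<>p at some successor in {s3, s8}.
      []<>p holds at s3, so <>[]<>p is true at s6.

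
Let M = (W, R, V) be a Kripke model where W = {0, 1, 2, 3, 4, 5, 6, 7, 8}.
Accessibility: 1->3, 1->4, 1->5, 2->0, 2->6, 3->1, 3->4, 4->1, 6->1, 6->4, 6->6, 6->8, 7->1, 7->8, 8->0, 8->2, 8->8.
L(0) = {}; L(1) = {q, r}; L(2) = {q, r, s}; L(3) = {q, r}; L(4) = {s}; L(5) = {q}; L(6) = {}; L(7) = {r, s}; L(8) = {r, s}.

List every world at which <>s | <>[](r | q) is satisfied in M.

Let φ = <>s | <>[](r | q). Evaluate φ at each world:
  0 (successors ∅): φ is false.
  1 (successors {3, 4, 5}): φ is true.
  2 (successors {0, 6}): φ is true.
  3 (successors {1, 4}): φ is true.
  4 (successors {1}): φ is false.
  5 (successors ∅): φ is false.
  6 (successors {1, 4, 6, 8}): φ is true.
  7 (successors {1, 8}): φ is true.
  8 (successors {0, 2, 8}): φ is true.
For instance, at 3:
  At 3: <>s is true, <>[](r | q) is true, so <>s | <>[](r | q) is true.
    At 3: <>s requires s at some successor in {1, 4}.
      s holds at 4, so <>s is true at 3.
    At 3: <>[](r | q) requires [](r | q) at some successor in {1, 4}.
      [](r | q) holds at 4, so <>[](r | q) is true at 3.
Satisfying worlds: {1, 2, 3, 6, 7, 8}

1, 2, 3, 6, 7, 8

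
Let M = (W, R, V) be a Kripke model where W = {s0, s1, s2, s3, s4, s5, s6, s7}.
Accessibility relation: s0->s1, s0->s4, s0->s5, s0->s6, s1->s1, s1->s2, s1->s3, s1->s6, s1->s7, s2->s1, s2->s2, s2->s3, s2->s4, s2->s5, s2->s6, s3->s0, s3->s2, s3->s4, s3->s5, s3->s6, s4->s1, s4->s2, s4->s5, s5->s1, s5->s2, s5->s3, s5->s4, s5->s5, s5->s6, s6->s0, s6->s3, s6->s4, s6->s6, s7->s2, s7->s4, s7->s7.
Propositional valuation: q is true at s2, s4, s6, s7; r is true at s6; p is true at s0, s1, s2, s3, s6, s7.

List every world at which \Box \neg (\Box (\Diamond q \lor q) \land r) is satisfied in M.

s4, s7

Let φ = \Box \neg (\Box (\Diamond q \lor q) \land r). Evaluate φ at each world:
  s0 (successors {s1, s4, s5, s6}): φ is false.
  s1 (successors {s1, s2, s3, s6, s7}): φ is false.
  s2 (successors {s1, s2, s3, s4, s5, s6}): φ is false.
  s3 (successors {s0, s2, s4, s5, s6}): φ is false.
  s4 (successors {s1, s2, s5}): φ is true.
  s5 (successors {s1, s2, s3, s4, s5, s6}): φ is false.
  s6 (successors {s0, s3, s4, s6}): φ is false.
  s7 (successors {s2, s4, s7}): φ is true.
For instance, at s6:
  At s6: \Box \neg (\Box (\Diamond q \lor q) \land r) requires \neg (\Box (\Diamond q \lor q) \land r) at every successor {s0, s3, s4, s6}.
    \neg (\Box (\Diamond q \lor q) \land r) fails at s6, so \Box \neg (\Box (\Diamond q \lor q) \land r) is false at s6.
      At s6: \Box (\Diamond q \lor q) \land r is true, so \neg (\Box (\Diamond q \lor q) \land r) is false.
Satisfying worlds: {s4, s7}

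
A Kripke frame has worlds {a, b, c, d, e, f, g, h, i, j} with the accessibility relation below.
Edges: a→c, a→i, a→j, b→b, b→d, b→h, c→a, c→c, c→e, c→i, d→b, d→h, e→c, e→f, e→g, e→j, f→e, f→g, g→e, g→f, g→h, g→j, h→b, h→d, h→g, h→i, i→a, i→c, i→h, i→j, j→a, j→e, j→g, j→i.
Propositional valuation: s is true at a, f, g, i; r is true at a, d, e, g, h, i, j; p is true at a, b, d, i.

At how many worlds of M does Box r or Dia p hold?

Let φ = Box r or Dia p. Evaluate φ at each world:
  a (successors {c, i, j}): φ is true.
  b (successors {b, d, h}): φ is true.
  c (successors {a, c, e, i}): φ is true.
  d (successors {b, h}): φ is true.
  e (successors {c, f, g, j}): φ is false.
  f (successors {e, g}): φ is true.
  g (successors {e, f, h, j}): φ is false.
  h (successors {b, d, g, i}): φ is true.
  i (successors {a, c, h, j}): φ is true.
  j (successors {a, e, g, i}): φ is true.
For instance, at j:
  At j: Box r is true, Dia p is true, so Box r or Dia p is true.
    At j: Box r requires r at every successor {a, e, g, i}.
      At a: r is true.
      At e: r is true.
      At g: r is true.
      At i: r is true.
    So Box r is true at j.
    At j: Dia p requires p at some successor in {a, e, g, i}.
      p holds at a, so Dia p is true at j.
Satisfying worlds: {a, b, c, d, f, h, i, j}

8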